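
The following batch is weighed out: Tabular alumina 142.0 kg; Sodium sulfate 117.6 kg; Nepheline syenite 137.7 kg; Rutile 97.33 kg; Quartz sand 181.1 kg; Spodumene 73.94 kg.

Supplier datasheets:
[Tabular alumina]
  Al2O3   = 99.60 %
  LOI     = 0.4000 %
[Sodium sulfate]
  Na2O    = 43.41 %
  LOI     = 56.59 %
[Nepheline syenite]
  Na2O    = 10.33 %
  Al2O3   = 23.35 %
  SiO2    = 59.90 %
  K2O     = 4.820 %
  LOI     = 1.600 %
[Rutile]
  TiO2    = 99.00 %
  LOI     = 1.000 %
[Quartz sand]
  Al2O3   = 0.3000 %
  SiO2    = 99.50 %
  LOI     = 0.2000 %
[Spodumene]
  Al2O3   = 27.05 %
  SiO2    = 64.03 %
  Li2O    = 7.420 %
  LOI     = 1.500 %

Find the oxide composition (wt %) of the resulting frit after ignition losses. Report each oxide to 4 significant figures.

Each numeric step holds full float precision at all times. The intermediate values are displayed rounded to four significant figures when written out. Every reported result is rounded once only. Derived quantities, which include net glass mass, the yield, six oxide percentages, LOI, the totals, are rebuilt in exact precision, precisely as stated by the problem or the answer, using the weight values for 677.9 kg of glass.
Delivered oxide masses:
  TiO2: 97.33·0.9900 = 96.36 kg
  Na2O: 117.6·0.4341 + 137.7·0.1033 = 65.27 kg
  Al2O3: 142.0·0.9960 + 137.7·0.2335 + 181.1·0.003000 + 73.94·0.2705 = 194.1 kg
  SiO2: 137.7·0.5990 + 181.1·0.9950 + 73.94·0.6403 = 310.0 kg
  Li2O: 73.94·0.07420 = 5.486 kg
  K2O: 137.7·0.04820 = 6.637 kg
LOI: 142.0·0.004000 + 117.6·0.5659 + 137.7·0.01600 + 97.33·0.01000 + 181.1·0.002000 + 73.94·0.01500 = 71.77 kg
batch − LOI leaves glass = 749.7 − 71.77 = 677.9 kg (the oxide masses sum to this)
each oxide over glass, ×100, is wt %

Glass mass = 677.9 kg (batch 749.7 − LOI 71.77).
Composition: TiO2 14.21%, Na2O 9.629%, Al2O3 28.64%, SiO2 45.73%, Li2O 0.8093%, K2O 0.9791%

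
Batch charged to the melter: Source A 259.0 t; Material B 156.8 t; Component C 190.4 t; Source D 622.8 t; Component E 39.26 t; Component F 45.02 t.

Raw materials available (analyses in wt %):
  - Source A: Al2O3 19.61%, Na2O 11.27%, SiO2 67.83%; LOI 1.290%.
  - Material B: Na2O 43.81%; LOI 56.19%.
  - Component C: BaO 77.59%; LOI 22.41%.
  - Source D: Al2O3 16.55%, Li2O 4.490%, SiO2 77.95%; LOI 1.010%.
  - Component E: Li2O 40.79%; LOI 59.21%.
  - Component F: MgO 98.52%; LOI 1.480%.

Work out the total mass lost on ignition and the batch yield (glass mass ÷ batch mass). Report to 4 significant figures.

LOI loss = 164.3 t; glass = 1149 t; yield = 87.49%

All internal work keeps exact precision end to end; in-progress results appear rounded to 4 significant digits on the page; each reported number takes exactly one rounding. All derived quantities are computed in exact precision (the six compositions, the yield, LOI, glass mass, totals) from the weighed amounts at 1149 t of glass as written in question or answer.
Ignition loss by material:
  Source A: 259.0 × 0.01290 = 3.341 t
  Material B: 156.8 × 0.5619 = 88.11 t
  Component C: 190.4 × 0.2241 = 42.67 t
  Source D: 622.8 × 0.01010 = 6.290 t
  Component E: 39.26 × 0.5921 = 23.25 t
  Component F: 45.02 × 0.01480 = 0.6663 t
Total LOI = 164.3 t
Glass = batch − LOI = 1313 − 164.3 = 1149 t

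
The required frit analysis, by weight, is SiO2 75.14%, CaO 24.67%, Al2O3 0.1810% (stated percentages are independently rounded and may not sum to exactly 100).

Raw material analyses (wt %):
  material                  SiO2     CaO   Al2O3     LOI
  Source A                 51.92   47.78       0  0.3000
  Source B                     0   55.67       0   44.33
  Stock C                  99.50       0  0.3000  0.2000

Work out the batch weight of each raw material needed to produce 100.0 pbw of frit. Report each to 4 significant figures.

The working math maintains exact precision at all times. Intermediates are shown, rounded to four significant digits, between the steps. Each reported number sees exactly one rounding; the derived quantities, which include the three compositions, net glass mass, the yield, LOI, the totals, are computed in full float precision, as they appear in the problem or answer text, from the batch weights on 100.0 pbw of glass.
Per-oxide target masses for 100.0 pbw frit:
  SiO2: 75.14% × 100.0 = 75.14 pbw
  CaO: 24.67% × 100.0 = 24.67 pbw
  Al2O3: 0.1810% × 100.0 = 0.1810 pbw
Oxide-by-oxide audit with the batch weights as given, for the quoted basis mass (oxide sums agree with the targets up to rounding of the answer):
  SiO2: 29.10·0.5192 + 60.33·0.9950 = 75.14 pbw (target 75.14 pbw)
  CaO: 29.10·0.4778 + 19.34·0.5567 = 24.67 pbw (target 24.67 pbw)
  Al2O3: 60.33·0.003000 = 0.1810 pbw (target 0.1810 pbw)
Glass-mass bookkeeping: total batch − LOI = 99.99 pbw (summing oxide targets gives 99.99 pbw; the stated basis being 100.0 pbw — deltas are rounding alone).
Batch grand total — Σ batch = 108.8 pbw; LOI removed, Σ of batch·LOI: 8.781 pbw; yield = glass ÷ total batch = 91.93%.

Batch per 100.0 pbw frit:
  Source A: 29.10 pbw
  Source B: 19.34 pbw
  Stock C: 60.33 pbw
Total batch = 108.8 pbw; LOI loss = 8.781 pbw; yield = 91.93%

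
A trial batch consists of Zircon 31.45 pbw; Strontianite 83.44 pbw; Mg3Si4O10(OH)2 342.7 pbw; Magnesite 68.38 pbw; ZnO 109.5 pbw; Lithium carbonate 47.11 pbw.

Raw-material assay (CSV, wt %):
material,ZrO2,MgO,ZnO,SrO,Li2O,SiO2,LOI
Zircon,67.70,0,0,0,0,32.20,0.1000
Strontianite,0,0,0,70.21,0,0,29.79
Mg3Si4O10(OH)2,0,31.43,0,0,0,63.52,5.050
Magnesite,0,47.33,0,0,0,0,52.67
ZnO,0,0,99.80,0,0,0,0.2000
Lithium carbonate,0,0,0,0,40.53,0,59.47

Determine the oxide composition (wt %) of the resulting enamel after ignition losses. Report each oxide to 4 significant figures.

Glass mass = 576.1 pbw (batch 682.6 − LOI 106.4).
Composition: ZrO2 3.696%, MgO 24.31%, ZnO 18.97%, SrO 10.17%, Li2O 3.314%, SiO2 39.54%

The whole derivation maintains exact precision at all times. Working values are printed with 4-significant-digit rounding as written — each reported value takes exactly one rounding. All derived quantities, which include yield, six oxide percentages, totals, LOI, net glass mass, are carried at exact precision, as they appear in the question or the answer, from the batch weights on 576.1 pbw of glass.
Oxide-by-oxide delivered mass:
  ZrO2: 31.45·0.6770 = 21.29 pbw
  MgO: 342.7·0.3143 + 68.38·0.4733 = 140.1 pbw
  ZnO: 109.5·0.9980 = 109.3 pbw
  SrO: 83.44·0.7021 = 58.58 pbw
  Li2O: 47.11·0.4053 = 19.09 pbw
  SiO2: 31.45·0.3220 + 342.7·0.6352 = 227.8 pbw
LOI: 31.45·0.001000 + 83.44·0.2979 + 342.7·0.05050 + 68.38·0.5267 + 109.5·0.002000 + 47.11·0.5947 = 106.4 pbw
Resulting glass, batch − LOI: 682.6 − 106.4 = 576.1 pbw (consistent with Σ oxide mass)
each oxide over glass, ×100, is wt %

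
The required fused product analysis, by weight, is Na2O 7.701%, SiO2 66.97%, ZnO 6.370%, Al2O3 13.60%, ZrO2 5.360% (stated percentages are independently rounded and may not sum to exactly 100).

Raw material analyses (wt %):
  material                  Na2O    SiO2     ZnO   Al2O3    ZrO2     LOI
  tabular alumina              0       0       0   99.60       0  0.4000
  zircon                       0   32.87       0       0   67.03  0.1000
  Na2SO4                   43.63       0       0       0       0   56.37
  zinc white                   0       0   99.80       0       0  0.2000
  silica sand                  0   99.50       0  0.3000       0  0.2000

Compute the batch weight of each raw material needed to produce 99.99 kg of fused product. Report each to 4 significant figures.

Mid-chain values are printed (rounded to 4 significant digits) when written out — all internal work holds exact precision in all steps — each reported result is rounded exactly once — all derived quantities are computed starting from the weights for 99.99 kg of glass in full precision (ignition loss, the yield, net glass mass, five oxide percentages, the totals) as quoted within the problem or answer text.
Oxide mass targets, per 99.99 kg fused product:
  Na2O: 7.701% × 99.99 = 7.700 kg
  SiO2: 66.97% × 99.99 = 66.96 kg
  ZnO: 6.370% × 99.99 = 6.369 kg
  Al2O3: 13.60% × 99.99 = 13.60 kg
  ZrO2: 5.360% × 99.99 = 5.359 kg
Mass-balance tally per oxide working from each reported weight, per the basis as stated (every target is met by its sum modulo rounding of the values):
  Na2O: 17.65·0.4363 = 7.701 kg (target 7.700 kg)
  SiO2: 7.996·0.3287 + 64.66·0.9950 = 66.96 kg (target 66.96 kg)
  ZnO: 6.382·0.9980 = 6.369 kg (target 6.369 kg)
  Al2O3: 13.46·0.9960 + 64.66·0.003000 = 13.60 kg (target 13.60 kg)
  ZrO2: 7.996·0.6703 = 5.360 kg (target 5.359 kg)
Mass balance on the glass: whole batch net of LOI = 99.99 kg (the Σ of target masses is 99.99 kg; against the stated basis, 99.99 kg — a pure rounding effect).
Batch total: Σ batch = 110.1 kg; loss to ignition Σ batch·LOI = 10.15 kg; yield = glass ÷ total batch = 90.78%.

Batch per 99.99 kg fused product:
  tabular alumina: 13.46 kg
  zircon: 7.996 kg
  Na2SO4: 17.65 kg
  zinc white: 6.382 kg
  silica sand: 64.66 kg
Total batch = 110.1 kg; LOI loss = 10.15 kg; yield = 90.78%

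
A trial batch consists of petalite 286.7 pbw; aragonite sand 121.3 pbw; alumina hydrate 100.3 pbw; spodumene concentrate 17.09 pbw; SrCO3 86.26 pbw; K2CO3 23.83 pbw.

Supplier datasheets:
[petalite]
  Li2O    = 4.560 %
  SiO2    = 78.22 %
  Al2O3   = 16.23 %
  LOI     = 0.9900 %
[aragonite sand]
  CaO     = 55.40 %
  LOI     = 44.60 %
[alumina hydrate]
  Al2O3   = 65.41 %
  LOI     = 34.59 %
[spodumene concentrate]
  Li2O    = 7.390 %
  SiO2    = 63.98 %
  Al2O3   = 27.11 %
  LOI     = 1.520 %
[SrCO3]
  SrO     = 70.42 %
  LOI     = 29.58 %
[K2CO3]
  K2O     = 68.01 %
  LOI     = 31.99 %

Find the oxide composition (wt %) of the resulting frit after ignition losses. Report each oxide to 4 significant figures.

Values along the way appear with 4-significant-digit rounding on the page; the working math maintains full precision at every stage; every reported value is rounded just once — derived quantities (six oxide percentages, yield, ignition loss, glass mass, the totals) are rebuilt in exact precision starting from the weights per 510.4 pbw of glass as given in problem or answer.
Mass of each oxide from the mix:
  K2O: 23.83·0.6801 = 16.21 pbw
  Li2O: 286.7·0.04560 + 17.09·0.07390 = 14.34 pbw
  CaO: 121.3·0.5540 = 67.20 pbw
  SiO2: 286.7·0.7822 + 17.09·0.6398 = 235.2 pbw
  Al2O3: 286.7·0.1623 + 100.3·0.6541 + 17.09·0.2711 = 116.8 pbw
  SrO: 86.26·0.7042 = 60.74 pbw
LOI: 286.7·0.009900 + 121.3·0.4460 + 100.3·0.3459 + 17.09·0.01520 + 86.26·0.2958 + 23.83·0.3199 = 125.0 pbw
The glass mass, total less LOI, = 635.5 − 125.0 = 510.4 pbw (= Σ oxide masses)
wt % = 100 × oxide mass / glass mass

Glass mass = 510.4 pbw (batch 635.5 − LOI 125.0).
Composition: K2O 3.175%, Li2O 2.809%, CaO 13.16%, SiO2 46.08%, Al2O3 22.88%, SrO 11.90%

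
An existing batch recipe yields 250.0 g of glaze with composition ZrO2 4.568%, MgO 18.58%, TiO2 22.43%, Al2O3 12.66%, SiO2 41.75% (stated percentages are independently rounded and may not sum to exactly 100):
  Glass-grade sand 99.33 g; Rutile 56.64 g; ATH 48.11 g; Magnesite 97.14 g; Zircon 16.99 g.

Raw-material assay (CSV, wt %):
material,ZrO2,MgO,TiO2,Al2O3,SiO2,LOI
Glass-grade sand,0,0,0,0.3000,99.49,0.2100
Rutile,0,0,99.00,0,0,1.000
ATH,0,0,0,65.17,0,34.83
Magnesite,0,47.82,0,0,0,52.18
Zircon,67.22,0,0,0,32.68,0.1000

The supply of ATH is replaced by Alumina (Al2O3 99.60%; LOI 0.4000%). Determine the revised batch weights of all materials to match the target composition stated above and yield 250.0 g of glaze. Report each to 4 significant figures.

Revised batch per 250.0 g glaze:
  Glass-grade sand: 99.33 g
  Rutile: 56.64 g
  Alumina: 31.48 g
  Magnesite: 97.14 g
  Zircon: 16.99 g
Total batch = 301.6 g; LOI loss = 51.61 g

Rounding to four significant digits applies to every mid-chain value as shown; each numeric step carries full float precision through the solve; each reported figure takes just one rounding. Derived quantities, including the yield, ignition loss, totals, net glass mass, five oxide percentages, are rebuilt from the weighed amounts at 250.0 g of glass in exact precision, as given in problem or answer.
Oxide-by-oxide targets in 250.0 g glaze:
  ZrO2: 4.568% × 250.0 = 11.42 g
  MgO: 18.58% × 250.0 = 46.45 g
  TiO2: 22.43% × 250.0 = 56.08 g
  Al2O3: 12.66% × 250.0 = 31.65 g
  SiO2: 41.75% × 250.0 = 104.4 g
Per-oxide balance check on the weights just shown, relative to the basis at hand (target by target, the sums agree net of answer rounding effects):
  ZrO2: 16.99·0.6722 = 11.42 g (target 11.42 g)
  MgO: 97.14·0.4782 = 46.45 g (target 46.45 g)
  TiO2: 56.64·0.9900 = 56.07 g (target 56.08 g)
  Al2O3: 99.33·0.003000 + 31.48·0.9960 = 31.65 g (target 31.65 g)
  SiO2: 99.33·0.9949 + 16.99·0.3268 = 104.4 g (target 104.4 g)
Glass-mass sanity pass: total charge less LOI = 250.0 g (the Σ of target masses is 250.0 g; with the basis standing at 250.0 g — a pure rounding effect).
Summing the batch: Σ batch = 301.6 g; the LOI term Σ batch·LOI equals 51.61 g; glass ÷ batch gives a yield of 82.89%.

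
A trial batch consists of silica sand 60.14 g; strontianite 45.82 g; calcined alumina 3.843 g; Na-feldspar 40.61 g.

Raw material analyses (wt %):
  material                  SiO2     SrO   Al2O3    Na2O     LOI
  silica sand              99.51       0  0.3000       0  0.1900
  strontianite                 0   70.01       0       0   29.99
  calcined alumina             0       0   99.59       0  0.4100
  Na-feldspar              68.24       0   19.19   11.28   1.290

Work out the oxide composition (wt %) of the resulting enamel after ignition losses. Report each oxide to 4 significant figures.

Glass mass = 136.0 g (batch 150.4 − LOI 14.40).
Composition: SiO2 64.37%, SrO 23.58%, Al2O3 8.676%, Na2O 3.368%

In-progress results are shown, with 4-significant-digit rounding, between the steps — the whole derivation carries full float precision through the solve; a single rounding completes each reported number — the derived quantities, including yield, totals, glass mass, LOI, the four compositions, are re-derived from the weighed amounts on 136.0 g of glass in full precision exactly as shown in the question or the answer.
What the batch supplies per oxide:
  SiO2: 60.14·0.9951 + 40.61·0.6824 = 87.56 g
  SrO: 45.82·0.7001 = 32.08 g
  Al2O3: 60.14·0.003000 + 3.843·0.9959 + 40.61·0.1919 = 11.80 g
  Na2O: 40.61·0.1128 = 4.581 g
LOI: 60.14·0.001900 + 45.82·0.2999 + 3.843·0.004100 + 40.61·0.01290 = 14.40 g
Glass = total batch minus LOI = 150.4 − 14.40 = 136.0 g (equal to the oxide-mass sum)
wt % = 100 × oxide mass / glass mass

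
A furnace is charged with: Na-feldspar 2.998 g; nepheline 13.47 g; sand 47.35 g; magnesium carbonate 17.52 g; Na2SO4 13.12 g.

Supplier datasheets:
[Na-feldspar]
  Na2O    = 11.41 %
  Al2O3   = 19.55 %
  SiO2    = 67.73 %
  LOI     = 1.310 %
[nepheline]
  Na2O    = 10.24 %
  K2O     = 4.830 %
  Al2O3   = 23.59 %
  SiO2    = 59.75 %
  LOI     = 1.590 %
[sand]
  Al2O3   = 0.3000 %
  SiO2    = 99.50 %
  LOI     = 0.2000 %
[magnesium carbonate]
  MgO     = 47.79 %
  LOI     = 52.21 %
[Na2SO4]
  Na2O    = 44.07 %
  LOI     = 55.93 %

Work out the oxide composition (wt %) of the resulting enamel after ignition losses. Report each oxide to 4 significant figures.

Mid-chain values are displayed (rounded to 4 significant figures) as written — full float precision is maintained throughout; a single rounding finalizes every reported number; derived quantities (glass mass, the totals, the five compositions, ignition loss, yield) are computed starting from the weights per 77.62 g of glass at full float precision exactly as printed in either problem or answer.
Mass of each oxide from the mix:
  Na2O: 2.998·0.1141 + 13.47·0.1024 + 13.12·0.4407 = 7.503 g
  K2O: 13.47·0.04830 = 0.6506 g
  Al2O3: 2.998·0.1955 + 13.47·0.2359 + 47.35·0.003000 = 3.906 g
  MgO: 17.52·0.4779 = 8.373 g
  SiO2: 2.998·0.6773 + 13.47·0.5975 + 47.35·0.9950 = 57.19 g
LOI: 2.998·0.01310 + 13.47·0.01590 + 47.35·0.002000 + 17.52·0.5221 + 13.12·0.5593 = 16.83 g
Glass = total batch minus LOI = 94.46 − 16.83 = 77.62 g (matching Σ of the oxides)
wt %: oxide over glass, times 100

Glass mass = 77.62 g (batch 94.46 − LOI 16.83).
Composition: Na2O 9.666%, K2O 0.8381%, Al2O3 5.032%, MgO 10.79%, SiO2 73.68%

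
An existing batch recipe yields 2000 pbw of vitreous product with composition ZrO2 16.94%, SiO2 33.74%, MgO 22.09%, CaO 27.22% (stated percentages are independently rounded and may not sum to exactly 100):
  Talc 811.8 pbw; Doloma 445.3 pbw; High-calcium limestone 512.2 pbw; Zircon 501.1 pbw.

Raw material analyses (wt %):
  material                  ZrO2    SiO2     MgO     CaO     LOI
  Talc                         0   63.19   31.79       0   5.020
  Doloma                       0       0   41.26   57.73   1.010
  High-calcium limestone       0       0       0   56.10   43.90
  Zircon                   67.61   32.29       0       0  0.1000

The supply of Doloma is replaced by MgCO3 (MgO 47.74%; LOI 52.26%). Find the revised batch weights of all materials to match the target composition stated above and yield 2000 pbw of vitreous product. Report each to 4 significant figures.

Revised batch per 2000 pbw vitreous product:
  Talc: 811.8 pbw
  MgCO3: 384.8 pbw
  High-calcium limestone: 970.4 pbw
  Zircon: 501.1 pbw
Total batch = 2668 pbw; LOI loss = 668.4 pbw

The working math holds full float precision from start to finish; in-progress results are displayed (rounded to four significant digits) when written out. Every reported number takes a single rounding. The derived quantities (the four compositions, glass mass, LOI, yield, totals) are computed at full float precision starting from the weights on 2000 pbw of glass as quoted within the problem or answer text.
Oxide-by-oxide targets in 2000 pbw vitreous product:
  ZrO2: 16.94% × 2000 = 338.8 pbw
  SiO2: 33.74% × 2000 = 674.8 pbw
  MgO: 22.09% × 2000 = 441.8 pbw
  CaO: 27.22% × 2000 = 544.4 pbw
A balance pass over the oxides, on the weights just shown, relative to the basis at hand (delivered sums recover each target up to rounding of the answer):
  ZrO2: 501.1·0.6761 = 338.8 pbw (target 338.8 pbw)
  SiO2: 811.8·0.6319 + 501.1·0.3229 = 674.8 pbw (target 674.8 pbw)
  MgO: 811.8·0.3179 + 384.8·0.4774 = 441.8 pbw (target 441.8 pbw)
  CaO: 970.4·0.5610 = 544.4 pbw (target 544.4 pbw)
Consistency of the glass mass: whole batch net of LOI = 2000 pbw (the Σ of target masses is 2000 pbw; against the stated basis, 2000 pbw — differing by rounding only).
Whole-batch sum: Σ batch = 2668 pbw; loss to ignition Σ batch·LOI = 668.4 pbw; the yield ratio, glass ÷ batch: 74.95%.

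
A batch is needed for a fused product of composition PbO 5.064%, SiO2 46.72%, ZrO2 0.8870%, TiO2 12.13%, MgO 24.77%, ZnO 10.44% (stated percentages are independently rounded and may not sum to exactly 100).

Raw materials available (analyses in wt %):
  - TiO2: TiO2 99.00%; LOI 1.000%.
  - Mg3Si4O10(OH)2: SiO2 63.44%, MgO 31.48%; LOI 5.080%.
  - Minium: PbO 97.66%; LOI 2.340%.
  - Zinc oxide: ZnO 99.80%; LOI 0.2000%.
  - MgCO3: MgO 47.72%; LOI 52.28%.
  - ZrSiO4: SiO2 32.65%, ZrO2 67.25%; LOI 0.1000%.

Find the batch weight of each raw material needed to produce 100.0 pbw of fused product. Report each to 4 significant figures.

Batch per 100.0 pbw fused product:
  TiO2: 12.25 pbw
  Mg3Si4O10(OH)2: 72.97 pbw
  Minium: 5.185 pbw
  Zinc oxide: 10.46 pbw
  MgCO3: 3.773 pbw
  ZrSiO4: 1.319 pbw
Total batch = 106.0 pbw; LOI loss = 5.945 pbw; yield = 94.39%

All arithmetic keeps exact precision from first step to last. Values along the way are printed (rounded to four significant figures) alongside each step — exactly one rounding is applied to every reported figure — all derived quantities, including glass mass, the yield, ignition loss, totals, the six compositions, are computed using the weight values on 100.0 pbw of glass in exact precision, as set out in the problem or the answer.
Oxide-by-oxide targets in 100.0 pbw fused product:
  PbO: 5.064% × 100.0 = 5.064 pbw
  SiO2: 46.72% × 100.0 = 46.72 pbw
  ZrO2: 0.8870% × 100.0 = 0.8870 pbw
  TiO2: 12.13% × 100.0 = 12.13 pbw
  MgO: 24.77% × 100.0 = 24.77 pbw
  ZnO: 10.44% × 100.0 = 10.44 pbw
Balance tally, oxide-wise, on the weights just shown, relative to the basis at hand (sum by sum, the targets are met modulo rounding of the values):
  PbO: 5.185·0.9766 = 5.064 pbw (target 5.064 pbw)
  SiO2: 72.97·0.6344 + 1.319·0.3265 = 46.72 pbw (target 46.72 pbw)
  ZrO2: 1.319·0.6725 = 0.8870 pbw (target 0.8870 pbw)
  TiO2: 12.25·0.9900 = 12.13 pbw (target 12.13 pbw)
  MgO: 72.97·0.3148 + 3.773·0.4772 = 24.77 pbw (target 24.77 pbw)
  ZnO: 10.46·0.9980 = 10.44 pbw (target 10.44 pbw)
Glass mass check: net batch after ignition = 100.0 pbw (summing oxide targets gives 100.0 pbw; versus the stated basis of 100.0 pbw — a pure rounding effect).
Batch total: Σ batch = 106.0 pbw; loss to ignition Σ batch·LOI = 5.945 pbw; yield = glass ÷ total batch = 94.39%.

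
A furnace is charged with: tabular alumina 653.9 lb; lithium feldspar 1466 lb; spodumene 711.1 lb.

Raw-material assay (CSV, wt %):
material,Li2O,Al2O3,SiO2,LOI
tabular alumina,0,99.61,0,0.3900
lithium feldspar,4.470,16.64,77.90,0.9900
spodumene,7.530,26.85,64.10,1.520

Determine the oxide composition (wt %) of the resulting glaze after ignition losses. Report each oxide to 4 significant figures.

Glass mass = 2803 lb (batch 2831 − LOI 27.87).
Composition: Li2O 4.248%, Al2O3 38.75%, SiO2 57.00%

Working values appear, with 4-significant-figure rounding, between the steps. All arithmetic carries exact precision from first step to last; each reported figure takes just one rounding — the derived quantities are carried starting from the weights per 2803 lb of glass at full float precision (totals, ignition loss, glass mass, the three compositions, the yield), as quoted within problem or answer.
Per-oxide mass from batch:
  Li2O: 1466·0.04470 + 711.1·0.07530 = 119.1 lb
  Al2O3: 653.9·0.9961 + 1466·0.1664 + 711.1·0.2685 = 1086 lb
  SiO2: 1466·0.7790 + 711.1·0.6410 = 1598 lb
LOI: 653.9·0.003900 + 1466·0.009900 + 711.1·0.01520 = 27.87 lb
Glass mass = batch − LOI = 2831 − 27.87 = 2803 lb (= the summed oxide contributions)
wt % = oxide mass / glass mass × 100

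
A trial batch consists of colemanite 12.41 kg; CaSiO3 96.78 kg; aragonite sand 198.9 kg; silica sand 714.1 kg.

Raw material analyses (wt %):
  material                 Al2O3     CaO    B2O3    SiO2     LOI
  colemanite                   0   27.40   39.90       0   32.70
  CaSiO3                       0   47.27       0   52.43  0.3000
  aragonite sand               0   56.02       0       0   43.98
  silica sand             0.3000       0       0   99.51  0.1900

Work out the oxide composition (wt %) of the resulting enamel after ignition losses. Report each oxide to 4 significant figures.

Working values are displayed (rounded to four significant figures) at each printed step — all arithmetic keeps full precision throughout. Every reported value takes exactly one rounding; the derived quantities, which include the totals, yield, net glass mass, the four compositions, ignition loss, are recomputed at exact precision, as given in problem or answer, from the batch weights for 929.0 kg of glass.
Mass of each oxide from the mix:
  Al2O3: 714.1·0.003000 = 2.142 kg
  CaO: 12.41·0.2740 + 96.78·0.4727 + 198.9·0.5602 = 160.6 kg
  B2O3: 12.41·0.3990 = 4.952 kg
  SiO2: 96.78·0.5243 + 714.1·0.9951 = 761.3 kg
LOI: 12.41·0.3270 + 96.78·0.003000 + 198.9·0.4398 + 714.1·0.001900 = 93.18 kg
Net of LOI, the glass mass = 1022 − 93.18 = 929.0 kg (= Σ oxide masses)
percent share: oxide ÷ glass, ×100

Glass mass = 929.0 kg (batch 1022 − LOI 93.18).
Composition: Al2O3 0.2306%, CaO 17.28%, B2O3 0.5330%, SiO2 81.95%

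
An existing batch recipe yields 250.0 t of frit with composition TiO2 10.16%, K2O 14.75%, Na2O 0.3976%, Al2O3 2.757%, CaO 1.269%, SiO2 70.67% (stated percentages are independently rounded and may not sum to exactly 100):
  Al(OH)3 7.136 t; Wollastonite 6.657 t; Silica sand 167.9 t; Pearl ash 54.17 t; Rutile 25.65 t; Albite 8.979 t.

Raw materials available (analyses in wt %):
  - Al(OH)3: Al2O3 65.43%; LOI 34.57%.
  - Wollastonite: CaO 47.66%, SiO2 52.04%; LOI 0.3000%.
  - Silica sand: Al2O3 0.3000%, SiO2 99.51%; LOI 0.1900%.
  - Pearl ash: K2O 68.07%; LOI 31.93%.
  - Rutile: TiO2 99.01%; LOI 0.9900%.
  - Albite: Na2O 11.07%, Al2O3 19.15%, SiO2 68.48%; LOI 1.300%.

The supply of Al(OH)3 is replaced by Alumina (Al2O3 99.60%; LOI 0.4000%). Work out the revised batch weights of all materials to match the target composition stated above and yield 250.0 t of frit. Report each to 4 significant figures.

Revised batch per 250.0 t frit:
  Alumina: 4.688 t
  Wollastonite: 6.657 t
  Silica sand: 167.9 t
  Pearl ash: 54.17 t
  Rutile: 25.65 t
  Albite: 8.979 t
Total batch = 268.0 t; LOI loss = 18.02 t

Mid-chain values are displayed, rounded to 4 significant figures, in the working. All arithmetic runs at full precision in every operation; each reported value sees exactly one rounding. The derived quantities are carried in full float precision (glass mass, the totals, the six compositions, yield, LOI) starting from the weights per 250.0 t of glass, as they appear in question or answer.
The oxide mass targets at 250.0 t frit:
  TiO2: 10.16% × 250.0 = 25.40 t
  K2O: 14.75% × 250.0 = 36.88 t
  Na2O: 0.3976% × 250.0 = 0.9940 t
  Al2O3: 2.757% × 250.0 = 6.892 t
  CaO: 1.269% × 250.0 = 3.172 t
  SiO2: 70.67% × 250.0 = 176.7 t
Mass-balance tally per oxide applying the batch weights above, against the basis in use (oxide sums agree with the targets once rounding is allowed for):
  TiO2: 25.65·0.9901 = 25.40 t (target 25.40 t)
  K2O: 54.17·0.6807 = 36.87 t (target 36.88 t)
  Na2O: 8.979·0.1107 = 0.9940 t (target 0.9940 t)
  Al2O3: 4.688·0.9960 + 167.9·0.003000 + 8.979·0.1915 = 6.892 t (target 6.892 t)
  CaO: 6.657·0.4766 = 3.173 t (target 3.172 t)
  SiO2: 6.657·0.5204 + 167.9·0.9951 + 8.979·0.6848 = 176.7 t (target 176.7 t)
Glass-mass closure: batch total minus LOI = 250.0 t (targets for the oxides total 250.0 t; with the basis standing at 250.0 t — a pure rounding effect).
Adding the batch up: Σ batch = 268.0 t; LOI loss = Σ batch·LOI = 18.02 t; glass ÷ batch gives a yield of 93.28%.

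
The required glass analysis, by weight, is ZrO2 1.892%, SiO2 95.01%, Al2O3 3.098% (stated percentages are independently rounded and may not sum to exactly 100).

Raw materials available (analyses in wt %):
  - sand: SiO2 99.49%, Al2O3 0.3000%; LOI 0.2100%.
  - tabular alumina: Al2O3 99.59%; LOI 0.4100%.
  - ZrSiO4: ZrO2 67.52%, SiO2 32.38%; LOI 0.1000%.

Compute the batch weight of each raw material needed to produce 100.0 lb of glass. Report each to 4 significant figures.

Batch per 100.0 lb glass:
  sand: 94.59 lb
  tabular alumina: 2.826 lb
  ZrSiO4: 2.802 lb
Total batch = 100.2 lb; LOI loss = 0.2130 lb; yield = 99.79%

All internal work keeps exact precision at each step; the intermediate values appear rounded to 4 significant digits at each printed step — exactly one rounding goes into every reported number; all derived quantities (the totals, ignition loss, yield, the three compositions, net glass mass) are computed at exact precision using the weight values at 100.0 lb of glass, as written in problem or answer.
Target oxide masses per 100.0 lb glass:
  ZrO2: 1.892% × 100.0 = 1.892 lb
  SiO2: 95.01% × 100.0 = 95.01 lb
  Al2O3: 3.098% × 100.0 = 3.098 lb
Balance tally, oxide-wise, with the batch weights as given, versus the basis set out (oxide sums agree with the targets given rounding of the digits):
  ZrO2: 2.802·0.6752 = 1.892 lb (target 1.892 lb)
  SiO2: 94.59·0.9949 + 2.802·0.3238 = 95.01 lb (target 95.01 lb)
  Al2O3: 94.59·0.003000 + 2.826·0.9959 = 3.098 lb (target 3.098 lb)
Glass-mass bookkeeping: net batch after ignition = 100.0 lb (the Σ of target masses is 100.0 lb; basis as stated: 100.0 lb — any gap is answer rounding).
Batch total: Σ batch = 100.2 lb; LOI loss = Σ batch·LOI = 0.2130 lb; yield, glass over the total, = 99.79%.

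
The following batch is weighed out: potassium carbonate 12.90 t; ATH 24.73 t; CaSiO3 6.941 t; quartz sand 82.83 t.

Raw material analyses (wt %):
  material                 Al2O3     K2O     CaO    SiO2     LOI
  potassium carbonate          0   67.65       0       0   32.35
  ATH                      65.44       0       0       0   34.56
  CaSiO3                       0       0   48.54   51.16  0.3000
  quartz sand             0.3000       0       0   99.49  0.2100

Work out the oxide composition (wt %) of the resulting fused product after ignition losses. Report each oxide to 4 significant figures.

Glass mass = 114.5 t (batch 127.4 − LOI 12.91).
Composition: Al2O3 14.35%, K2O 7.623%, CaO 2.943%, SiO2 75.08%

Working values are shown, rounded to four significant digits, across the worked steps; the whole derivation runs at full float precision through every step; every reported value takes exactly one rounding — all derived quantities are re-derived from the batch weights at 114.5 t of glass at full precision (glass mass, the totals, the four compositions, ignition loss, yield) as given in either problem or answer.
Per-oxide mass from batch:
  Al2O3: 24.73·0.6544 + 82.83·0.003000 = 16.43 t
  K2O: 12.90·0.6765 = 8.727 t
  CaO: 6.941·0.4854 = 3.369 t
  SiO2: 6.941·0.5116 + 82.83·0.9949 = 85.96 t
LOI: 12.90·0.3235 + 24.73·0.3456 + 6.941·0.003000 + 82.83·0.002100 = 12.91 t
Net of LOI, the glass mass = 127.4 − 12.91 = 114.5 t (equal to the oxide-mass sum)
wt %: oxide over glass, times 100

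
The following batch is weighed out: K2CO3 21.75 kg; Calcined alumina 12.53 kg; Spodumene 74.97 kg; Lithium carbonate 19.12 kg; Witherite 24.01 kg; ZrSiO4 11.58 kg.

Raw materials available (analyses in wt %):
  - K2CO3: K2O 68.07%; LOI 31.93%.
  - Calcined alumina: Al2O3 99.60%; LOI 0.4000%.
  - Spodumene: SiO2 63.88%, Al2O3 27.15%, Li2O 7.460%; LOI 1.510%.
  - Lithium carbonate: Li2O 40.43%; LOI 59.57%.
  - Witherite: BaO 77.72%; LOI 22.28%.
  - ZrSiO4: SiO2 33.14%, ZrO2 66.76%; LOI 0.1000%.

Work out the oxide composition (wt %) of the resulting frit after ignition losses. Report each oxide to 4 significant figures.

In-progress results appear rounded to 4 significant figures at each printed step; all internal work carries exact precision through every step; each reported number is rounded just once; the derived quantities (ignition loss, glass mass, the six compositions, the totals, yield) are rebuilt in full float precision using the weight values at 139.1 kg of glass exactly as printed in the question or the answer.
Oxide-by-oxide delivered mass:
  BaO: 24.01·0.7772 = 18.66 kg
  SiO2: 74.97·0.6388 + 11.58·0.3314 = 51.73 kg
  Al2O3: 12.53·0.9960 + 74.97·0.2715 = 32.83 kg
  Li2O: 74.97·0.07460 + 19.12·0.4043 = 13.32 kg
  ZrO2: 11.58·0.6676 = 7.731 kg
  K2O: 21.75·0.6807 = 14.81 kg
LOI: 21.75·0.3193 + 12.53·0.004000 + 74.97·0.01510 + 19.12·0.5957 + 24.01·0.2228 + 11.58·0.001000 = 24.88 kg
The glass mass, total less LOI, = 164.0 − 24.88 = 139.1 kg (consistent with Σ oxide mass)
oxide / glass × 100 gives the wt %

Glass mass = 139.1 kg (batch 164.0 − LOI 24.88).
Composition: BaO 13.42%, SiO2 37.19%, Al2O3 23.61%, Li2O 9.579%, ZrO2 5.558%, K2O 10.64%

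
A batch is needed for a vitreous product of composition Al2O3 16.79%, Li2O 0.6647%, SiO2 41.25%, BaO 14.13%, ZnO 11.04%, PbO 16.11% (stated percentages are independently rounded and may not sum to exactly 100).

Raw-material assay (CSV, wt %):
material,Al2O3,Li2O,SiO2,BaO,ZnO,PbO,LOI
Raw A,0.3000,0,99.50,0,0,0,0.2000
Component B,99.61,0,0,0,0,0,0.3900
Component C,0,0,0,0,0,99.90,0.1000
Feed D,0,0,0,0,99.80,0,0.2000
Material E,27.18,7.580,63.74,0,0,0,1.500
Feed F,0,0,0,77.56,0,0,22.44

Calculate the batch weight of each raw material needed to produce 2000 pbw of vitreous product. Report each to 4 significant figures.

All internal work maintains full float precision at every stage. Working values are printed (rounded to four significant figures) on the page — a single rounding finalizes each reported result. All derived quantities, which include net glass mass, yield, totals, LOI, six oxide percentages, are carried at full float precision, as set out in either problem or answer, starting from the weights at 2000 pbw of glass.
Per-oxide target masses for 2000 pbw vitreous product:
  Al2O3: 16.79% × 2000 = 335.8 pbw
  Li2O: 0.6647% × 2000 = 13.29 pbw
  SiO2: 41.25% × 2000 = 825.0 pbw
  BaO: 14.13% × 2000 = 282.6 pbw
  ZnO: 11.04% × 2000 = 220.8 pbw
  PbO: 16.11% × 2000 = 322.2 pbw
Verifying the oxide balance on the weights just shown, per the basis as stated (sum by sum, the targets are met exact up to rounding of places):
  Al2O3: 716.8·0.003000 + 287.1·0.9961 + 175.4·0.2718 = 335.8 pbw (target 335.8 pbw)
  Li2O: 175.4·0.07580 = 13.30 pbw (target 13.29 pbw)
  SiO2: 716.8·0.9950 + 175.4·0.6374 = 825.0 pbw (target 825.0 pbw)
  BaO: 364.4·0.7756 = 282.6 pbw (target 282.6 pbw)
  ZnO: 221.2·0.9980 = 220.8 pbw (target 220.8 pbw)
  PbO: 322.5·0.9990 = 322.2 pbw (target 322.2 pbw)
Glass-mass sanity pass: total batch − LOI = 2000 pbw (the Σ of target masses is 2000 pbw; versus the stated basis of 2000 pbw — differing by rounding only).
Batch total: Σ batch = 2087 pbw; ignition loss, Σ(batch × LOI) = 87.72 pbw; yield = glass ÷ total batch = 95.80%.

Batch per 2000 pbw vitreous product:
  Raw A: 716.8 pbw
  Component B: 287.1 pbw
  Component C: 322.5 pbw
  Feed D: 221.2 pbw
  Material E: 175.4 pbw
  Feed F: 364.4 pbw
Total batch = 2087 pbw; LOI loss = 87.72 pbw; yield = 95.80%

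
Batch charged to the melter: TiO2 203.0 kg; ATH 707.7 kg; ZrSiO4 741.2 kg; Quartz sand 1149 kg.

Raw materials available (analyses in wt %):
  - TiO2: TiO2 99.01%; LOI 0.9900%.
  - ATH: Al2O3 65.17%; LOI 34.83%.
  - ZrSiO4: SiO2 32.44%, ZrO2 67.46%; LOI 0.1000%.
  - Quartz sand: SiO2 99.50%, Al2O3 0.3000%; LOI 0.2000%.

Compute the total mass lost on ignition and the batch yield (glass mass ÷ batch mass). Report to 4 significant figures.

LOI loss = 251.5 kg; glass = 2549 kg; yield = 91.02%

Each numeric step runs at full float precision all the way through. Working values are shown, rounded to four significant digits, in the printout; every reported result takes a single rounding. Derived quantities (the four compositions, LOI, yield, net glass mass, totals) are rebuilt from the batch weights on 2549 kg of glass at exact precision as written in either problem or answer.
LOI of each material in turn:
  TiO2: 203.0 × 0.009900 = 2.010 kg
  ATH: 707.7 × 0.3483 = 246.5 kg
  ZrSiO4: 741.2 × 0.001000 = 0.7412 kg
  Quartz sand: 1149 × 0.002000 = 2.298 kg
Total LOI = 251.5 kg
Glass = batch − LOI = 2801 − 251.5 = 2549 kg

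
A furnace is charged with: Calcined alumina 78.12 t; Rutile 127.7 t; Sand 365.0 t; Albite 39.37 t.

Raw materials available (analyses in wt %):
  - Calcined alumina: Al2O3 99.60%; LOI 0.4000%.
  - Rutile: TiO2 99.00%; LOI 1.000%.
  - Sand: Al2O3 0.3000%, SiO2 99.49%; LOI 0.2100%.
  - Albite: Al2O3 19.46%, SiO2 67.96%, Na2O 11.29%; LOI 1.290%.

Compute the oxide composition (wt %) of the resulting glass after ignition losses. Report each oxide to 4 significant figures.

Glass mass = 607.3 t (batch 610.2 − LOI 2.864).
Composition: Al2O3 14.25%, TiO2 20.82%, SiO2 64.20%, Na2O 0.7319%

Rounding to four significant figures applies to each intermediate as printed; the working math maintains exact precision from first step to last. Each reported value takes just one rounding — derived quantities, including four oxide percentages, ignition loss, net glass mass, the yield, totals, are computed starting from the weights per 607.3 t of glass in full precision, exactly as shown in the problem or answer text.
Delivered oxide masses:
  Al2O3: 78.12·0.9960 + 365.0·0.003000 + 39.37·0.1946 = 86.56 t
  TiO2: 127.7·0.9900 = 126.4 t
  SiO2: 365.0·0.9949 + 39.37·0.6796 = 389.9 t
  Na2O: 39.37·0.1129 = 4.445 t
LOI: 78.12·0.004000 + 127.7·0.01000 + 365.0·0.002100 + 39.37·0.01290 = 2.864 t
Glass mass = batch − LOI = 610.2 − 2.864 = 607.3 t (= the summed oxide contributions)
wt %: oxide over glass, times 100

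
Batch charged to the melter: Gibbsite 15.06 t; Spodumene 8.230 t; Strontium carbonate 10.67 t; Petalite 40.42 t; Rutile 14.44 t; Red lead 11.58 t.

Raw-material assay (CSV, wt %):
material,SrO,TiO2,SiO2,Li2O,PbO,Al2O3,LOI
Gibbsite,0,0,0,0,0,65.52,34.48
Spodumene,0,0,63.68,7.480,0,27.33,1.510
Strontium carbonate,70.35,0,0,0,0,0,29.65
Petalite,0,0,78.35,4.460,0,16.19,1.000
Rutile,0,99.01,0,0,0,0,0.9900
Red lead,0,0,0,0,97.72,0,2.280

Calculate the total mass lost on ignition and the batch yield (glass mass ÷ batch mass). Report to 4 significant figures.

LOI loss = 9.292 t; glass = 91.11 t; yield = 90.75%

In-progress results are shown, rounded to four significant figures, on the page; all arithmetic carries full precision in every operation. A single rounding completes each reported number — derived quantities (LOI, six oxide percentages, net glass mass, the yield, totals) are re-derived in full precision from the batch weights at 91.11 t of glass, as given in the problem or answer text.
Loss on ignition, line by line:
  Gibbsite: 15.06 × 0.3448 = 5.193 t
  Spodumene: 8.230 × 0.01510 = 0.1243 t
  Strontium carbonate: 10.67 × 0.2965 = 3.164 t
  Petalite: 40.42 × 0.01000 = 0.4042 t
  Rutile: 14.44 × 0.009900 = 0.1430 t
  Red lead: 11.58 × 0.02280 = 0.2640 t
Total LOI = 9.292 t
Glass = batch − LOI = 100.4 − 9.292 = 91.11 t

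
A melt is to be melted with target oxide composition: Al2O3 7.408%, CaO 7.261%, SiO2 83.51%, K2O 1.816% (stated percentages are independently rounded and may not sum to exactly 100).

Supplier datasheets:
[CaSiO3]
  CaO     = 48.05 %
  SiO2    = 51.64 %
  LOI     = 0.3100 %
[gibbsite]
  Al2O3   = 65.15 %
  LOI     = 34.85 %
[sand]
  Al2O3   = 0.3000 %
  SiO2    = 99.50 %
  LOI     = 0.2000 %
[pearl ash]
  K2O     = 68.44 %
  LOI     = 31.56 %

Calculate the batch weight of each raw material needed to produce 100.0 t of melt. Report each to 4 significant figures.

Batch per 100.0 t melt:
  CaSiO3: 15.11 t
  gibbsite: 11.02 t
  sand: 76.09 t
  pearl ash: 2.653 t
Total batch = 104.9 t; LOI loss = 4.877 t; yield = 95.35%

The intermediate values are shown rounded to four significant digits when written out — each numeric step maintains full float precision from first step to last; each reported number includes exactly one rounding — the derived quantities, including net glass mass, ignition loss, the four compositions, yield, the totals, are recomputed from the batch weights on 100.0 t of glass in exact precision exactly as shown in question or answer.
Oxide-by-oxide targets in 100.0 t melt:
  Al2O3: 7.408% × 100.0 = 7.408 t
  CaO: 7.261% × 100.0 = 7.261 t
  SiO2: 83.51% × 100.0 = 83.51 t
  K2O: 1.816% × 100.0 = 1.816 t
Mass-balance tally per oxide given the weights on record, versus the basis set out (oxide sums agree with the targets inside rounding margins):
  Al2O3: 11.02·0.6515 + 76.09·0.003000 = 7.408 t (target 7.408 t)
  CaO: 15.11·0.4805 = 7.260 t (target 7.261 t)
  SiO2: 15.11·0.5164 + 76.09·0.9950 = 83.51 t (target 83.51 t)
  K2O: 2.653·0.6844 = 1.816 t (target 1.816 t)
Auditing the glass mass value: batch Σ − ignition loss = 100.0 t (per-oxide target masses sum to 100.0 t; basis as stated: 100.0 t — gaps are rounding artifacts).
Batch grand total — Σ batch = 104.9 t; LOI loss = Σ batch·LOI = 4.877 t; the yield ratio, glass ÷ batch: 95.35%.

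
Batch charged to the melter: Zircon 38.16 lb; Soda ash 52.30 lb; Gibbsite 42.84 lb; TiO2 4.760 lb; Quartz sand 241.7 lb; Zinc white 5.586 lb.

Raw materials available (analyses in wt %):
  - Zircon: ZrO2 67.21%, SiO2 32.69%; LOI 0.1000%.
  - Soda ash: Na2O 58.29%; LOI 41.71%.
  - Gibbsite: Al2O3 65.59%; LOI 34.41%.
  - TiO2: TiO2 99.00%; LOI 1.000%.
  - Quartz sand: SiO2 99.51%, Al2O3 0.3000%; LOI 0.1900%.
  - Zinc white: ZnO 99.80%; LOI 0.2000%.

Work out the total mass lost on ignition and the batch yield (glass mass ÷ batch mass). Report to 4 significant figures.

Intermediates are shown (rounded to 4 significant digits) in the printout; all arithmetic carries exact precision throughout — each reported number undergoes a single rounding; derived quantities are carried using the weight values per 348.2 lb of glass at full float precision (the six compositions, the yield, ignition loss, glass mass, totals), as written in problem or answer.
Ignition loss by material:
  Zircon: 38.16 × 0.001000 = 0.03816 lb
  Soda ash: 52.30 × 0.4171 = 21.81 lb
  Gibbsite: 42.84 × 0.3441 = 14.74 lb
  TiO2: 4.760 × 0.01000 = 0.04760 lb
  Quartz sand: 241.7 × 0.001900 = 0.4592 lb
  Zinc white: 5.586 × 0.002000 = 0.01117 lb
Total LOI = 37.11 lb
Glass = batch − LOI = 385.3 − 37.11 = 348.2 lb

LOI loss = 37.11 lb; glass = 348.2 lb; yield = 90.37%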